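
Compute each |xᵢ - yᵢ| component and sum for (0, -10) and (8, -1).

Σ|x_i - y_i| = |0 - 8| + |-10 - (-1)| = 8 + 9 = 17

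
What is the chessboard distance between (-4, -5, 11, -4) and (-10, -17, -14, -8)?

max(|x_i - y_i|) = max(|-4 - (-10)|, |-5 - (-17)|, |11 - (-14)|, |-4 - (-8)|) = max(6, 12, 25, 4) = 25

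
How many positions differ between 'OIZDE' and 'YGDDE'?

Differing positions: 1, 2, 3. Hamming distance = 3.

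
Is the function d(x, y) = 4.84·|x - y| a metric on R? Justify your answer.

Yes. Since |x - y| is a metric on R and 4.84 > 0, the positive scalar multiple 4.84·|x - y| is also a metric: scaling by a positive constant preserves non-negativity, identity (d=0 ⟺ |x-y|=0 ⟺ x=y), symmetry, and the triangle inequality.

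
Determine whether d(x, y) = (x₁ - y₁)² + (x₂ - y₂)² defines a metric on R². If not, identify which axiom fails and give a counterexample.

No. The squared Euclidean distance fails the triangle inequality. Counterexample: x = (0, 0), y = (2, 3), z = (4, 6). d(x,z) = 4² + 6² = 52, but d(x,y) + d(y,z) = (2² + 3²) + (2² + 3²) = 13 + 13 = 26. Since 52 > 26, the triangle inequality is violated. (Note: √d, the ordinary Euclidean distance, IS a metric.)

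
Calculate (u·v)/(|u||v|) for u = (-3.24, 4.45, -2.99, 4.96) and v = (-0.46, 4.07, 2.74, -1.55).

With u = (-3.24, 4.45, -2.99, 4.96), v = (-0.46, 4.07, 2.74, -1.55):
u·v = (-3.24)·(-0.46) + 4.45·4.07 + (-2.99)·2.74 + 4.96·(-1.55) = 1.4904 + 18.1115 + (-8.1926) + (-7.688) = 3.7213.
|u| = √((-3.24)² + 4.45² + (-2.99)² + 4.96²) = √(10.4976 + 19.8025 + 8.9401 + 24.6016) = √63.8418, |v| = √((-0.46)² + 4.07² + 2.74² + (-1.55)²) = √(0.2116 + 16.5649 + 7.5076 + 2.4025) = √26.6866.
cos θ = (u·v)/(|u||v|) = 3.7213/(√63.8418·√26.6866) ≈ 0.0902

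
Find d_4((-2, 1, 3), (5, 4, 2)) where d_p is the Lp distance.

(Σ|x_i - y_i|^4)^(1/4) = (|-2 - 5|^4 + |1 - 4|^4 + |3 - 2|^4)^(1/4)
= (7^4 + 3^4 + 1^4)^(1/4) = (2401 + 81 + 1)^(1/4) = (2483)^(1/4) ≈ 7.059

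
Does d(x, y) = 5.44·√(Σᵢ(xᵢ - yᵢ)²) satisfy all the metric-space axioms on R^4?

Yes. The L2 (Euclidean) norm induces a metric on R^4, and multiplying a metric by a positive constant 5.44 > 0 preserves all four axioms: non-negativity (5.44·||x-y|| ≥ 0), identity (5.44·||x-y|| = 0 ⟺ ||x-y|| = 0 ⟺ x = y), symmetry (||x-y|| = ||y-x||), and the triangle inequality (5.44·||x-z|| ≤ 5.44·||x-y|| + 5.44·||y-z||). So d is a metric.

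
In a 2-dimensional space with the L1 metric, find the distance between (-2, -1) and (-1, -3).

Σ|x_i - y_i| = |-2 - (-1)| + |-1 - (-3)| = 1 + 2 = 3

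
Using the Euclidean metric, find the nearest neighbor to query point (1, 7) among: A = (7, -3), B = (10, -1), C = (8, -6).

Distances: d(A) ≈ 11.6619, d(B) ≈ 12.0416, d(C) ≈ 14.7648. Nearest: A = (7, -3) with distance 11.6619.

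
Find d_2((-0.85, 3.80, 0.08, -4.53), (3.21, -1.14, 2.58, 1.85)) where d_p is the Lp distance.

(Σ|x_i - y_i|^2)^(1/2) = (|-0.85 - 3.21|^2 + |3.8 - (-1.14)|^2 + |0.08 - 2.58|^2 + |-4.53 - 1.85|^2)^(1/2)
= (4.06^2 + 4.94^2 + 2.5^2 + 6.38^2)^(1/2) = (16.4836 + 24.4036 + 6.25 + 40.7044)^(1/2) = (87.8416)^(1/2) ≈ 9.3724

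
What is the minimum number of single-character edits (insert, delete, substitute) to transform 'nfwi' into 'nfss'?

Let D[i][j] be the edit distance between the first i characters of 'nfwi' and the first j characters of 'nfss', with D[i][0] = i, D[0][j] = j, and D[i][j] = D[i-1][j-1] if the characters match, else 1 + min(D[i-1][j], D[i][j-1], D[i-1][j-1]). Filling the table (rows: prefixes of 'nfwi', columns: prefixes of 'nfss'):
     ε  n  f  s  s
  ε  0  1  2  3  4
  n  1  0  1  2  3
  f  2  1  0  1  2
  w  3  2  1  1  2
  i  4  3  2  2  2
The bottom-right entry gives D[4][4] = 2, so no sequence of fewer than 2 edits works. Backtracking through the table gives one optimal edit sequence (2 edits):
  nfwi → nfsi (sub w→s @3)
  nfsi → nfss (sub i→s @4)
Edit distance = 2.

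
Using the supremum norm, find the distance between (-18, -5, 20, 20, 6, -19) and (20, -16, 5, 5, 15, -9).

max(|x_i - y_i|) = max(|-18 - 20|, |-5 - (-16)|, |20 - 5|, |20 - 5|, |6 - 15|, |-19 - (-9)|) = max(38, 11, 15, 15, 9, 10) = 38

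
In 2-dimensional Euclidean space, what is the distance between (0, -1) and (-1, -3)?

√(Σ(x_i - y_i)²) = √((0 - (-1))² + (-1 - (-3))²)
= √(1² + 2²) = √(1 + 4) = √5 ≈ 2.2361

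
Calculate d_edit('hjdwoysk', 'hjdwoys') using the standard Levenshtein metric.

Let D[i][j] be the edit distance between the first i characters of 'hjdwoysk' and the first j characters of 'hjdwoys', with D[i][0] = i, D[0][j] = j, and D[i][j] = D[i-1][j-1] if the characters match, else 1 + min(D[i-1][j], D[i][j-1], D[i-1][j-1]). Filling the table (rows: prefixes of 'hjdwoysk', columns: prefixes of 'hjdwoys'):
     ε  h  j  d  w  o  y  s
  ε  0  1  2  3  4  5  6  7
  h  1  0  1  2  3  4  5  6
  j  2  1  0  1  2  3  4  5
  d  3  2  1  0  1  2  3  4
  w  4  3  2  1  0  1  2  3
  o  5  4  3  2  1  0  1  2
  y  6  5  4  3  2  1  0  1
  s  7  6  5  4  3  2  1  0
  k  8  7  6  5  4  3  2  1
The bottom-right entry gives D[8][7] = 1, so no sequence of fewer than 1 edit works. Backtracking through the table gives one optimal edit sequence (1 edit):
  hjdwoysk → hjdwoys (del k @8)
Edit distance = 1.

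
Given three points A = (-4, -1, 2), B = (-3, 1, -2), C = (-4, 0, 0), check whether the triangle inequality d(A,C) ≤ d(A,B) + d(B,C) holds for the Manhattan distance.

d(A,B) = 1 + 2 + 4 = 7, d(B,C) = 1 + 1 + 2 = 4, d(A,C) = 0 + 1 + 2 = 3.
d(A,C) = 3 ≤ 7 + 4 = 11. Triangle inequality is satisfied.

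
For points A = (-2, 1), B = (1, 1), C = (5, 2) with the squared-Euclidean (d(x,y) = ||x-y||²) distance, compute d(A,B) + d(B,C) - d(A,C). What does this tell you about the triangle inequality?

d(A,B) = 3² + 0² = 9, d(B,C) = 4² + 1² = 17, d(A,C) = 7² + 1² = 50.
d(A,B) + d(B,C) - d(A,C) = 9 + 17 - 50 = 26 - 50 = -24. This is < 0, so the triangle inequality FAILS for these points (squared-Euclidean is not a metric).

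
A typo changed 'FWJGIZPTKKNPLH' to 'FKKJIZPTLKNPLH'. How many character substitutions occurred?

Differing positions: 2, 3, 4, 9. Hamming distance = 4.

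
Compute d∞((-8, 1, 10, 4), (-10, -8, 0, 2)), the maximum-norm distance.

max(|x_i - y_i|) = max(|-8 - (-10)|, |1 - (-8)|, |10 - 0|, |4 - 2|) = max(2, 9, 10, 2) = 10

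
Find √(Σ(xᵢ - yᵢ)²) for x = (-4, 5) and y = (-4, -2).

√(Σ(x_i - y_i)²) = √((-4 - (-4))² + (5 - (-2))²)
= √(0² + 7²) = √(0 + 49) = √49 = 7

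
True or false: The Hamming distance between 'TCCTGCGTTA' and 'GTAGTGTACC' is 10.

Differing positions: 1, 2, 3, 4, 5, 6, 7, 8, 9, 10. Hamming distance = 10, so the claim is true.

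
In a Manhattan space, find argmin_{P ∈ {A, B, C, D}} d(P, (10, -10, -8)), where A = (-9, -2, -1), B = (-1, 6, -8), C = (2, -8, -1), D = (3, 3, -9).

Distances: d(A) = 34, d(B) = 27, d(C) = 17, d(D) = 21. Nearest: C = (2, -8, -1) with distance 17.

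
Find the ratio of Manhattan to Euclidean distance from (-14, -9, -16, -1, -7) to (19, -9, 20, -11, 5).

L1 = |-14 - 19| + |-9 - (-9)| + |-16 - 20| + |-1 - (-11)| + |-7 - 5| = 33 + 0 + 36 + 10 + 12 = 91
L2 = √(33² + 0² + 36² + 10² + 12²) = √2629 ≈ 51.2738
L1 ≥ L2 always (equality iff movement is along one axis); L1 > L2 here.
Ratio L1/L2 = 91/√2629 ≈ 1.7748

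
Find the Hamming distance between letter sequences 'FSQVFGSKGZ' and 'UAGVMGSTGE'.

Differing positions: 1, 2, 3, 5, 8, 10. Hamming distance = 6.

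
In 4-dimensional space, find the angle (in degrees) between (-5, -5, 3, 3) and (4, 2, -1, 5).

With u = (-5, -5, 3, 3), v = (4, 2, -1, 5):
u·v = (-5)·4 + (-5)·2 + 3·(-1) + 3·5 = (-20) + (-10) + (-3) + 15 = -18.
|u| = √((-5)² + (-5)² + 3² + 3²) = √68, |v| = √(4² + 2² + (-1)² + 5²) = √46, so |u||v| = √(68·46) = √3128.
cos θ = (u·v)/(|u||v|) = -18/√3128 ≈ -0.321839
θ = arccos(-0.321839) ≈ 108.77°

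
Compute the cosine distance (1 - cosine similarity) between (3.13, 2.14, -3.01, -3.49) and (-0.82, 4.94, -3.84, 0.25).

With u = (3.13, 2.14, -3.01, -3.49), v = (-0.82, 4.94, -3.84, 0.25):
u·v = 3.13·(-0.82) + 2.14·4.94 + (-3.01)·(-3.84) + (-3.49)·0.25 = (-2.5666) + 10.5716 + 11.5584 + (-0.8725) = 18.6909.
|u| = √(3.13² + 2.14² + (-3.01)² + (-3.49)²) = √(9.7969 + 4.5796 + 9.0601 + 12.1801) = √35.6167, |v| = √((-0.82)² + 4.94² + (-3.84)² + 0.25²) = √(0.6724 + 24.4036 + 14.7456 + 0.0625) = √39.8841.
cos θ = (u·v)/(|u||v|) = 18.6909/(√35.6167·√39.8841) ≈ 0.4959
Cosine distance = 1 - cos θ ≈ 1 - 0.4959 = 0.5041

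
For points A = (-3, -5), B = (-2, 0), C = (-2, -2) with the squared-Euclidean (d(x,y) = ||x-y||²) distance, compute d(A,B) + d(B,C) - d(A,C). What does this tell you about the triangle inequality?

d(A,B) = 1² + 5² = 26, d(B,C) = 0² + 2² = 4, d(A,C) = 1² + 3² = 10.
d(A,B) + d(B,C) - d(A,C) = 26 + 4 - 10 = 30 - 10 = 20. This is ≥ 0, so the triangle inequality holds for these points.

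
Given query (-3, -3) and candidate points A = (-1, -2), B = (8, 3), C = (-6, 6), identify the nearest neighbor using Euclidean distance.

Distances: d(A) ≈ 2.2361, d(B) ≈ 12.53, d(C) ≈ 9.4868. Nearest: A = (-1, -2) with distance 2.2361.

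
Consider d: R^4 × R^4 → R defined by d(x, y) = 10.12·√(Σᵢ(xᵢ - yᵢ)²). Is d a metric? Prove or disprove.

Yes. The L2 (Euclidean) norm induces a metric on R^4, and multiplying a metric by a positive constant 10.12 > 0 preserves all four axioms: non-negativity (10.12·||x-y|| ≥ 0), identity (10.12·||x-y|| = 0 ⟺ ||x-y|| = 0 ⟺ x = y), symmetry (||x-y|| = ||y-x||), and the triangle inequality (10.12·||x-z|| ≤ 10.12·||x-y|| + 10.12·||y-z||). So d is a metric.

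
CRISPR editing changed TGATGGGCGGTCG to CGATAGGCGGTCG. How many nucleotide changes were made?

Differing positions: 1, 5. Hamming distance = 2.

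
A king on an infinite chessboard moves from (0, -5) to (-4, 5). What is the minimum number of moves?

max(|x_i - y_i|) = max(|0 - (-4)|, |-5 - 5|) = max(4, 10) = 10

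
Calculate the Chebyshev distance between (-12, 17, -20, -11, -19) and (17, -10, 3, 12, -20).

max(|x_i - y_i|) = max(|-12 - 17|, |17 - (-10)|, |-20 - 3|, |-11 - 12|, |-19 - (-20)|) = max(29, 27, 23, 23, 1) = 29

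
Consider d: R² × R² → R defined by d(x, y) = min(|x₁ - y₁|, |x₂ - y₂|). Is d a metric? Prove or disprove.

No. d fails identity of indiscernibles: take x = (-1, 0) and y = (-1, 9). Then d(x,y) = min(|-1 - (-1)|, |0 - 9|) = min(0, 9) = 0, yet x ≠ y.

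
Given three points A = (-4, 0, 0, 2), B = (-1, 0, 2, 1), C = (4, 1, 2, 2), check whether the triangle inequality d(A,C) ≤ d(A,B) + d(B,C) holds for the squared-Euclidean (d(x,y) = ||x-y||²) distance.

d(A,B) = 3² + 0² + 2² + 1² = 14, d(B,C) = 5² + 1² + 0² + 1² = 27, d(A,C) = 8² + 1² + 2² + 0² = 69.
d(A,C) = 69 > 14 + 27 = 41. Triangle inequality is VIOLATED. (Squared-Euclidean is not a metric — this is a counterexample.)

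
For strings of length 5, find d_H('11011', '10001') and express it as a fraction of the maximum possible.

Differing positions: 2, 4. Hamming distance = 2. The maximum possible Hamming distance for length-5 strings is 5, so d_H/5 = 2/5 = 0.4.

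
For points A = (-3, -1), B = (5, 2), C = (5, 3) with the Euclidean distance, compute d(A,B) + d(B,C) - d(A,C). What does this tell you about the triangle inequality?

d(A,B) = √(8² + 3²) = √73 ≈ 8.544, d(B,C) = √(0² + 1²) = √1 = 1, d(A,C) = √(8² + 4²) = √80 ≈ 8.9443.
d(A,B) + d(B,C) - d(A,C) = 8.544 + 1 - 8.9443 = 9.544 - 8.9443 = 0.5997 (to 4 decimal places). This is ≥ 0, so the triangle inequality holds for these points.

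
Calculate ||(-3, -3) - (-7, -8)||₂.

√(Σ(x_i - y_i)²) = √((-3 - (-7))² + (-3 - (-8))²)
= √(4² + 5²) = √(16 + 25) = √41 ≈ 6.4031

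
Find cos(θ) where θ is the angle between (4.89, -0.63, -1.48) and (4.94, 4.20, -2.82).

With u = (4.89, -0.63, -1.48), v = (4.94, 4.20, -2.82):
u·v = 4.89·4.94 + (-0.63)·4.2 + (-1.48)·(-2.82) = 24.1566 + (-2.646) + 4.1736 = 25.6842.
|u| = √(4.89² + (-0.63)² + (-1.48)²) = √(23.9121 + 0.3969 + 2.1904) = √26.4994, |v| = √(4.94² + 4.2² + (-2.82)²) = √(24.4036 + 17.64 + 7.9524) = √49.996.
cos θ = (u·v)/(|u||v|) = 25.6842/(√26.4994·√49.996) ≈ 0.7056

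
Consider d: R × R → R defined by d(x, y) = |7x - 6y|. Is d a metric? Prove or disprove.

No. d fails symmetry: d(1, 9) = |7·1 - 6·9| = |-47| = 47, but d(9, 1) = |7·9 - 6·1| = |57| = 57. Since 47 ≠ 57, d(x,y) ≠ d(y,x) in general.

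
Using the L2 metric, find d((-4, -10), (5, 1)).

√(Σ(x_i - y_i)²) = √((-4 - 5)² + (-10 - 1)²)
= √((-9)² + (-11)²) = √(81 + 121) = √202 ≈ 14.2127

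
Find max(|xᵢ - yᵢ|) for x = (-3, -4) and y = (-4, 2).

max(|x_i - y_i|) = max(|-3 - (-4)|, |-4 - 2|) = max(1, 6) = 6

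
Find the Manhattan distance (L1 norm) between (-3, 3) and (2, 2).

Σ|x_i - y_i| = |-3 - 2| + |3 - 2| = 5 + 1 = 6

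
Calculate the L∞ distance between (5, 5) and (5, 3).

max(|x_i - y_i|) = max(|5 - 5|, |5 - 3|) = max(0, 2) = 2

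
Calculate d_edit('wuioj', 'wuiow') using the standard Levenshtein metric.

Let D[i][j] be the edit distance between the first i characters of 'wuioj' and the first j characters of 'wuiow', with D[i][0] = i, D[0][j] = j, and D[i][j] = D[i-1][j-1] if the characters match, else 1 + min(D[i-1][j], D[i][j-1], D[i-1][j-1]). Filling the table (rows: prefixes of 'wuioj', columns: prefixes of 'wuiow'):
     ε  w  u  i  o  w
  ε  0  1  2  3  4  5
  w  1  0  1  2  3  4
  u  2  1  0  1  2  3
  i  3  2  1  0  1  2
  o  4  3  2  1  0  1
  j  5  4  3  2  1  1
The bottom-right entry gives D[5][5] = 1, so no sequence of fewer than 1 edit works. Backtracking through the table gives one optimal edit sequence (1 edit):
  wuioj → wuiow (sub j→w @5)
Edit distance = 1.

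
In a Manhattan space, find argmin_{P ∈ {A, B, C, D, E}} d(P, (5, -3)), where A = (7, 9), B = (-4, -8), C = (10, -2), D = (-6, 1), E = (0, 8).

Distances: d(A) = 14, d(B) = 14, d(C) = 6, d(D) = 15, d(E) = 16. Nearest: C = (10, -2) with distance 6.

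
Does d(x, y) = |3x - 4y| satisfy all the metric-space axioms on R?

No. d fails symmetry: d(6, 8) = |3·6 - 4·8| = |-14| = 14, but d(8, 6) = |3·8 - 4·6| = |0| = 0. Since 14 ≠ 0, d(x,y) ≠ d(y,x) in general.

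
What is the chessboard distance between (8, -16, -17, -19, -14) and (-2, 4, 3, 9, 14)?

max(|x_i - y_i|) = max(|8 - (-2)|, |-16 - 4|, |-17 - 3|, |-19 - 9|, |-14 - 14|) = max(10, 20, 20, 28, 28) = 28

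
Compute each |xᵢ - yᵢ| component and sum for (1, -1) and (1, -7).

Σ|x_i - y_i| = |1 - 1| + |-1 - (-7)| = 0 + 6 = 6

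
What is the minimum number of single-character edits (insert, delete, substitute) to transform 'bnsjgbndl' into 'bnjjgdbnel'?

Let D[i][j] be the edit distance between the first i characters of 'bnsjgbndl' and the first j characters of 'bnjjgdbnel', with D[i][0] = i, D[0][j] = j, and D[i][j] = D[i-1][j-1] if the characters match, else 1 + min(D[i-1][j], D[i][j-1], D[i-1][j-1]). Filling the table (rows: prefixes of 'bnsjgbndl', columns: prefixes of 'bnjjgdbnel'):
     ε  b  n  j  j  g  d  b  n  e  l
  ε  0  1  2  3  4  5  6  7  8  9 10
  b  1  0  1  2  3  4  5  6  7  8  9
  n  2  1  0  1  2  3  4  5  6  7  8
  s  3  2  1  1  2  3  4  5  6  7  8
  j  4  3  2  1  1  2  3  4  5  6  7
  g  5  4  3  2  2  1  2  3  4  5  6
  b  6  5  4  3  3  2  2  2  3  4  5
  n  7  6  5  4  4  3  3  3  2  3  4
  d  8  7  6  5  5  4  3  4  3  3  4
  l  9  8  7  6  6  5  4  4  4  4  3
The bottom-right entry gives D[9][10] = 3, so no sequence of fewer than 3 edits works. Backtracking through the table gives one optimal edit sequence (3 edits):
  bnsjgbndl → bnjjgbndl (sub s→j @3)
  bnjjgbndl → bnjjgdbndl (ins d @6)
  bnjjgdbndl → bnjjgdbnel (sub d→e @9)
Edit distance = 3.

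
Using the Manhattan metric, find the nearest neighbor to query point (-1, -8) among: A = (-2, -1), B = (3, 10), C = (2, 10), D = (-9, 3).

Distances: d(A) = 8, d(B) = 22, d(C) = 21, d(D) = 19. Nearest: A = (-2, -1) with distance 8.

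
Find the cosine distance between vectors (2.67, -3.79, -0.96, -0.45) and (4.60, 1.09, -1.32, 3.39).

With u = (2.67, -3.79, -0.96, -0.45), v = (4.60, 1.09, -1.32, 3.39):
u·v = 2.67·4.6 + (-3.79)·1.09 + (-0.96)·(-1.32) + (-0.45)·3.39 = 12.282 + (-4.1311) + 1.2672 + (-1.5255) = 7.8926.
|u| = √(2.67² + (-3.79)² + (-0.96)² + (-0.45)²) = √(7.1289 + 14.3641 + 0.9216 + 0.2025) = √22.6171, |v| = √(4.6² + 1.09² + (-1.32)² + 3.39²) = √(21.16 + 1.1881 + 1.7424 + 11.4921) = √35.5826.
cos θ = (u·v)/(|u||v|) = 7.8926/(√22.6171·√35.5826) ≈ 0.2782
Cosine distance = 1 - cos θ ≈ 1 - 0.2782 = 0.7218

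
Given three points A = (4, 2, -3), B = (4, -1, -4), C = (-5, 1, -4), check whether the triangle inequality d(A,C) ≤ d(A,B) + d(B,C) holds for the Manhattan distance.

d(A,B) = 0 + 3 + 1 = 4, d(B,C) = 9 + 2 + 0 = 11, d(A,C) = 9 + 1 + 1 = 11.
d(A,C) = 11 ≤ 4 + 11 = 15. Triangle inequality is satisfied.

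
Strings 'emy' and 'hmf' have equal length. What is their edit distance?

Let D[i][j] be the edit distance between the first i characters of 'emy' and the first j characters of 'hmf', with D[i][0] = i, D[0][j] = j, and D[i][j] = D[i-1][j-1] if the characters match, else 1 + min(D[i-1][j], D[i][j-1], D[i-1][j-1]). Filling the table (rows: prefixes of 'emy', columns: prefixes of 'hmf'):
     ε  h  m  f
  ε  0  1  2  3
  e  1  1  2  3
  m  2  2  1  2
  y  3  3  2  2
The bottom-right entry gives D[3][3] = 2, so no sequence of fewer than 2 edits works. Backtracking through the table gives one optimal edit sequence (2 edits):
  emy → hmy (sub e→h @1)
  hmy → hmf (sub y→f @3)
Edit distance = 2.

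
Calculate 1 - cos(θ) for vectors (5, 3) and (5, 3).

With u = (5, 3), v = (5, 3):
u·v = 5·5 + 3·3 = 25 + 9 = 34.
|u| = √(5² + 3²) = √34, |v| = √(5² + 3²) = √34, so |u||v| = √(34·34) = √1156 = 34.
cos θ = (u·v)/(|u||v|) = 34/34 = 1
Cosine distance = 1 - cos θ = 1 - 1 = 0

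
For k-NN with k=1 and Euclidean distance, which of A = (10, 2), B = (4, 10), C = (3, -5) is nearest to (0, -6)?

Distances: d(A) ≈ 12.8062, d(B) ≈ 16.4924, d(C) ≈ 3.1623. Nearest: C = (3, -5) with distance 3.1623.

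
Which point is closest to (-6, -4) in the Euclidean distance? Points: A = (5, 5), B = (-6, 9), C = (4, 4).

Distances: d(A) ≈ 14.2127, d(B) = 13, d(C) ≈ 12.8062. Nearest: C = (4, 4) with distance 12.8062.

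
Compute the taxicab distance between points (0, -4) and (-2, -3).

Σ|x_i - y_i| = |0 - (-2)| + |-4 - (-3)| = 2 + 1 = 3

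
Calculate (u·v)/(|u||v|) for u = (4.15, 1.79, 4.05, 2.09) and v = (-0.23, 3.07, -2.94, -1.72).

With u = (4.15, 1.79, 4.05, 2.09), v = (-0.23, 3.07, -2.94, -1.72):
u·v = 4.15·(-0.23) + 1.79·3.07 + 4.05·(-2.94) + 2.09·(-1.72) = (-0.9545) + 5.4953 + (-11.907) + (-3.5948) = -10.961.
|u| = √(4.15² + 1.79² + 4.05² + 2.09²) = √(17.2225 + 3.2041 + 16.4025 + 4.3681) = √41.1972, |v| = √((-0.23)² + 3.07² + (-2.94)² + (-1.72)²) = √(0.0529 + 9.4249 + 8.6436 + 2.9584) = √21.0798.
cos θ = (u·v)/(|u||v|) = -10.961/(√41.1972·√21.0798) ≈ -0.3719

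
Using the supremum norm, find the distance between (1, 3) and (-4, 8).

max(|x_i - y_i|) = max(|1 - (-4)|, |3 - 8|) = max(5, 5) = 5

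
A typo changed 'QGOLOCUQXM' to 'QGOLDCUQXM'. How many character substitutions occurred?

Differing positions: 5. Hamming distance = 1.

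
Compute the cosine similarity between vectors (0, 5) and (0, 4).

With u = (0, 5), v = (0, 4):
u·v = 0·0 + 5·4 = 0 + 20 = 20.
|u| = √(0² + 5²) = √25, |v| = √(0² + 4²) = √16, so |u||v| = √(25·16) = √400 = 20.
cos θ = (u·v)/(|u||v|) = 20/20 = 1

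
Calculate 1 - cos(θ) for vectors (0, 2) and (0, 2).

With u = (0, 2), v = (0, 2):
u·v = 0·0 + 2·2 = 0 + 4 = 4.
|u| = √(0² + 2²) = √4, |v| = √(0² + 2²) = √4, so |u||v| = √(4·4) = √16 = 4.
cos θ = (u·v)/(|u||v|) = 4/4 = 1
Cosine distance = 1 - cos θ = 1 - 1 = 0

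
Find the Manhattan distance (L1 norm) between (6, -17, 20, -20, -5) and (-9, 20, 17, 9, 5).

Σ|x_i - y_i| = |6 - (-9)| + |-17 - 20| + |20 - 17| + |-20 - 9| + |-5 - 5| = 15 + 37 + 3 + 29 + 10 = 94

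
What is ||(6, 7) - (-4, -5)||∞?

max(|x_i - y_i|) = max(|6 - (-4)|, |7 - (-5)|) = max(10, 12) = 12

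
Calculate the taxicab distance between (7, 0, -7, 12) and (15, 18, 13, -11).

Σ|x_i - y_i| = |7 - 15| + |0 - 18| + |-7 - 13| + |12 - (-11)| = 8 + 18 + 20 + 23 = 69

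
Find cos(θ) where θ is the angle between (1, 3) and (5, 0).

With u = (1, 3), v = (5, 0):
u·v = 1·5 + 3·0 = 5 + 0 = 5.
|u| = √(1² + 3²) = √10, |v| = √(5² + 0²) = √25, so |u||v| = √(10·25) = √250.
cos θ = (u·v)/(|u||v|) = 5/√250 ≈ 0.3162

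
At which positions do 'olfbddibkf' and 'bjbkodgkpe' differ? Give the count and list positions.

Differing positions: 1, 2, 3, 4, 5, 7, 8, 9, 10. Hamming distance = 9.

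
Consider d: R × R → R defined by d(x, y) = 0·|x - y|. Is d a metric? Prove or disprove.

No. With c = 0, d(x,y) = 0 for all x, y. This fails identity of indiscernibles: d(1, 7) = 0 but 1 ≠ 7.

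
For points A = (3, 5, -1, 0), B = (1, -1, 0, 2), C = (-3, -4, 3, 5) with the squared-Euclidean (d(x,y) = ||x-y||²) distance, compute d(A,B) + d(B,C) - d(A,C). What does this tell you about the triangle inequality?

d(A,B) = 2² + 6² + 1² + 2² = 45, d(B,C) = 4² + 3² + 3² + 3² = 43, d(A,C) = 6² + 9² + 4² + 5² = 158.
d(A,B) + d(B,C) - d(A,C) = 45 + 43 - 158 = 88 - 158 = -70. This is < 0, so the triangle inequality FAILS for these points (squared-Euclidean is not a metric).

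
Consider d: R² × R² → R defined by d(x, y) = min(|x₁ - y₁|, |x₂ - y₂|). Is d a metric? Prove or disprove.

No. d fails identity of indiscernibles: take x = (5, 0) and y = (5, 4). Then d(x,y) = min(|5 - 5|, |0 - 4|) = min(0, 4) = 0, yet x ≠ y.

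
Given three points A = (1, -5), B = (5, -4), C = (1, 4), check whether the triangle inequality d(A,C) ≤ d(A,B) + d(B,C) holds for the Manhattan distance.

d(A,B) = 4 + 1 = 5, d(B,C) = 4 + 8 = 12, d(A,C) = 0 + 9 = 9.
d(A,C) = 9 ≤ 5 + 12 = 17. Triangle inequality is satisfied.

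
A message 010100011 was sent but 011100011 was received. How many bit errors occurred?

Differing positions: 3. Hamming distance = 1.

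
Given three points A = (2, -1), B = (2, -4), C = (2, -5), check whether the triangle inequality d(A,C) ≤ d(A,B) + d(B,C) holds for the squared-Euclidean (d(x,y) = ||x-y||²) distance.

d(A,B) = 0² + 3² = 9, d(B,C) = 0² + 1² = 1, d(A,C) = 0² + 4² = 16.
d(A,C) = 16 > 9 + 1 = 10. Triangle inequality is VIOLATED. (Squared-Euclidean is not a metric — this is a counterexample.)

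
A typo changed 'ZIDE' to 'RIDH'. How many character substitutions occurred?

Differing positions: 1, 4. Hamming distance = 2.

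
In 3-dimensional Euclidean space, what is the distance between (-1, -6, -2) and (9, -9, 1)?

√(Σ(x_i - y_i)²) = √((-1 - 9)² + (-6 - (-9))² + (-2 - 1)²)
= √((-10)² + 3² + (-3)²) = √(100 + 9 + 9) = √118 ≈ 10.8628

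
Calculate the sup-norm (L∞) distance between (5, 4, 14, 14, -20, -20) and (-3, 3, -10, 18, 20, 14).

max(|x_i - y_i|) = max(|5 - (-3)|, |4 - 3|, |14 - (-10)|, |14 - 18|, |-20 - 20|, |-20 - 14|) = max(8, 1, 24, 4, 40, 34) = 40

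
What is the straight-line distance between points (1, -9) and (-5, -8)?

√(Σ(x_i - y_i)²) = √((1 - (-5))² + (-9 - (-8))²)
= √(6² + (-1)²) = √(36 + 1) = √37 ≈ 6.0828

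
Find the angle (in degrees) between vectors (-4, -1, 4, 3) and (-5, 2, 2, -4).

With u = (-4, -1, 4, 3), v = (-5, 2, 2, -4):
u·v = (-4)·(-5) + (-1)·2 + 4·2 + 3·(-4) = 20 + (-2) + 8 + (-12) = 14.
|u| = √((-4)² + (-1)² + 4² + 3²) = √42, |v| = √((-5)² + 2² + 2² + (-4)²) = √49, so |u||v| = √(42·49) = √2058.
cos θ = (u·v)/(|u||v|) = 14/√2058 ≈ 0.308607
θ = arccos(0.308607) ≈ 72.02°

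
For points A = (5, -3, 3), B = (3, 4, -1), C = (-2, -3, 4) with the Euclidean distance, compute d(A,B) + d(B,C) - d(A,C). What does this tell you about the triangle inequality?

d(A,B) = √(2² + 7² + 4²) = √69 ≈ 8.3066, d(B,C) = √(5² + 7² + 5²) = √99 ≈ 9.9499, d(A,C) = √(7² + 0² + 1²) = √50 ≈ 7.0711.
d(A,B) + d(B,C) - d(A,C) = 8.3066 + 9.9499 - 7.0711 = 18.2565 - 7.0711 = 11.1854 (to 4 decimal places). This is ≥ 0, so the triangle inequality holds for these points.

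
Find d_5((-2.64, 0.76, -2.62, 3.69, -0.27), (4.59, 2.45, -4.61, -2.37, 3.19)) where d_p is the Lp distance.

(Σ|x_i - y_i|^5)^(1/5) = (|-2.64 - 4.59|^5 + |0.76 - 2.45|^5 + |-2.62 - (-4.61)|^5 + |3.69 - (-2.37)|^5 + |-0.27 - 3.19|^5)^(1/5)
= (7.23^5 + 1.69^5 + 1.99^5 + 6.06^5 + 3.46^5)^(1/5) ≈ (19755.6574 + 13.7858 + 31.208 + 8172.6541 + 495.8845)^(1/5) = (28469.1898)^(1/5) ≈ 7.7781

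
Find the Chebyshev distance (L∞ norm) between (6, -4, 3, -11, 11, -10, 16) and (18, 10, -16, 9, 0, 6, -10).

max(|x_i - y_i|) = max(|6 - 18|, |-4 - 10|, |3 - (-16)|, |-11 - 9|, |11 - 0|, |-10 - 6|, |16 - (-10)|) = max(12, 14, 19, 20, 11, 16, 26) = 26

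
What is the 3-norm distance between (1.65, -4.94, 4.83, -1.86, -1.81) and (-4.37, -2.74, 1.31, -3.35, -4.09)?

(Σ|x_i - y_i|^3)^(1/3) = (|1.65 - (-4.37)|^3 + |-4.94 - (-2.74)|^3 + |4.83 - 1.31|^3 + |-1.86 - (-3.35)|^3 + |-1.81 - (-4.09)|^3)^(1/3)
= (6.02^3 + 2.2^3 + 3.52^3 + 1.49^3 + 2.28^3)^(1/3) ≈ (218.1672 + 10.648 + 43.6142 + 3.3079 + 11.8524)^(1/3) = (287.5897)^(1/3) ≈ 6.6007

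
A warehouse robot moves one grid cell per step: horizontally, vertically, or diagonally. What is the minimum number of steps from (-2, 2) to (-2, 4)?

max(|x_i - y_i|) = max(|-2 - (-2)|, |2 - 4|) = max(0, 2) = 2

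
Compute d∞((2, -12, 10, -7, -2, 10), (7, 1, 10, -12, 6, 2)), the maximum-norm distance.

max(|x_i - y_i|) = max(|2 - 7|, |-12 - 1|, |10 - 10|, |-7 - (-12)|, |-2 - 6|, |10 - 2|) = max(5, 13, 0, 5, 8, 8) = 13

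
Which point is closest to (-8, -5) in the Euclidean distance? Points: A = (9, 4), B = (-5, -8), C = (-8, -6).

Distances: d(A) ≈ 19.2354, d(B) ≈ 4.2426, d(C) = 1. Nearest: C = (-8, -6) with distance 1.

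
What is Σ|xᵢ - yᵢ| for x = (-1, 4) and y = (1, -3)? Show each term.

Σ|x_i - y_i| = |-1 - 1| + |4 - (-3)| = 2 + 7 = 9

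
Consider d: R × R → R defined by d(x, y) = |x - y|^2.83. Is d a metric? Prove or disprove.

No. d(x,y) = |x-y|^2.83 fails the triangle inequality since p = 2.83 > 1. Counterexample: x = 5, y = 15, z = 17. d(x,z) = |5 - 17|^2.83 = 12^2.83 ≈ 1132.6166, but d(x,y) + d(y,z) = 10^2.83 + 2^2.83 ≈ 676.083 + 7.1107 = 683.1937. Since 1132.6166 > 683.1937, the triangle inequality is violated.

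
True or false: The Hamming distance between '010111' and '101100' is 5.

Differing positions: 1, 2, 3, 5, 6. Hamming distance = 5, so the claim is true.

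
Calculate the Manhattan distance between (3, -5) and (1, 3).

Σ|x_i - y_i| = |3 - 1| + |-5 - 3| = 2 + 8 = 10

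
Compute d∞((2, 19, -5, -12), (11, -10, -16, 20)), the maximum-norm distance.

max(|x_i - y_i|) = max(|2 - 11|, |19 - (-10)|, |-5 - (-16)|, |-12 - 20|) = max(9, 29, 11, 32) = 32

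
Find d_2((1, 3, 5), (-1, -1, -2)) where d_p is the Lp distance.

(Σ|x_i - y_i|^2)^(1/2) = (|1 - (-1)|^2 + |3 - (-1)|^2 + |5 - (-2)|^2)^(1/2)
= (2^2 + 4^2 + 7^2)^(1/2) = (4 + 16 + 49)^(1/2) = (69)^(1/2) ≈ 8.3066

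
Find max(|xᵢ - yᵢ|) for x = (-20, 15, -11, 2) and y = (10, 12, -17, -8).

max(|x_i - y_i|) = max(|-20 - 10|, |15 - 12|, |-11 - (-17)|, |2 - (-8)|) = max(30, 3, 6, 10) = 30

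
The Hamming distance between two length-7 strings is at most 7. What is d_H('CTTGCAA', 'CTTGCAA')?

Differing positions: none. Hamming distance = 0. The maximum possible Hamming distance for length-7 strings is 7, so d_H/7 = 0/7 = 0.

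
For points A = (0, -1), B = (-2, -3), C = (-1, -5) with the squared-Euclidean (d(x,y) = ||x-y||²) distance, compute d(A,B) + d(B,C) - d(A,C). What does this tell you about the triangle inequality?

d(A,B) = 2² + 2² = 8, d(B,C) = 1² + 2² = 5, d(A,C) = 1² + 4² = 17.
d(A,B) + d(B,C) - d(A,C) = 8 + 5 - 17 = 13 - 17 = -4. This is < 0, so the triangle inequality FAILS for these points (squared-Euclidean is not a metric).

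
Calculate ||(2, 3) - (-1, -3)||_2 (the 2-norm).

(Σ|x_i - y_i|^2)^(1/2) = (|2 - (-1)|^2 + |3 - (-3)|^2)^(1/2)
= (3^2 + 6^2)^(1/2) = (9 + 36)^(1/2) = (45)^(1/2) ≈ 6.7082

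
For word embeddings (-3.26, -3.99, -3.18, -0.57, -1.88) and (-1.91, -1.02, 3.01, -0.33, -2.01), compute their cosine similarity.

With u = (-3.26, -3.99, -3.18, -0.57, -1.88), v = (-1.91, -1.02, 3.01, -0.33, -2.01):
u·v = (-3.26)·(-1.91) + (-3.99)·(-1.02) + (-3.18)·3.01 + (-0.57)·(-0.33) + (-1.88)·(-2.01) = 6.2266 + 4.0698 + (-9.5718) + 0.1881 + 3.7788 = 4.6915.
|u| = √((-3.26)² + (-3.99)² + (-3.18)² + (-0.57)² + (-1.88)²) = √(10.6276 + 15.9201 + 10.1124 + 0.3249 + 3.5344) = √40.5194, |v| = √((-1.91)² + (-1.02)² + 3.01² + (-0.33)² + (-2.01)²) = √(3.6481 + 1.0404 + 9.0601 + 0.1089 + 4.0401) = √17.8976.
cos θ = (u·v)/(|u||v|) = 4.6915/(√40.5194·√17.8976) ≈ 0.1742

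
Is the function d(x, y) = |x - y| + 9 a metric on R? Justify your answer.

No. d fails identity of indiscernibles (specifically d(x,x) = 0): d(-4, -4) = |-4 - (-4)| + 9 = 0 + 9 = 9 ≠ 0.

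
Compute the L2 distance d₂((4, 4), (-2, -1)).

√(Σ(x_i - y_i)²) = √((4 - (-2))² + (4 - (-1))²)
= √(6² + 5²) = √(36 + 25) = √61 ≈ 7.8102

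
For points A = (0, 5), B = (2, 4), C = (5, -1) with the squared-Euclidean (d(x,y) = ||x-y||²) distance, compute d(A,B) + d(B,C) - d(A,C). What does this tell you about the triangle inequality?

d(A,B) = 2² + 1² = 5, d(B,C) = 3² + 5² = 34, d(A,C) = 5² + 6² = 61.
d(A,B) + d(B,C) - d(A,C) = 5 + 34 - 61 = 39 - 61 = -22. This is < 0, so the triangle inequality FAILS for these points (squared-Euclidean is not a metric).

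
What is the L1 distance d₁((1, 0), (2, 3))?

Σ|x_i - y_i| = |1 - 2| + |0 - 3| = 1 + 3 = 4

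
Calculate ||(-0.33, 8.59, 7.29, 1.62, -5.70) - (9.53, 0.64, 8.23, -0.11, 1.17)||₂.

√(Σ(x_i - y_i)²) = √((-0.33 - 9.53)² + (8.59 - 0.64)² + (7.29 - 8.23)² + (1.62 - (-0.11))² + (-5.7 - 1.17)²)
= √((-9.86)² + 7.95² + (-0.94)² + 1.73² + (-6.87)²) = √(97.2196 + 63.2025 + 0.8836 + 2.9929 + 47.1969) = √211.4955 ≈ 14.5429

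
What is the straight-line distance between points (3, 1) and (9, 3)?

√(Σ(x_i - y_i)²) = √((3 - 9)² + (1 - 3)²)
= √((-6)² + (-2)²) = √(36 + 4) = √40 ≈ 6.3246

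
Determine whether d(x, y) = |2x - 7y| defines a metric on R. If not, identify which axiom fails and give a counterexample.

No. d fails symmetry: d(4, 9) = |2·4 - 7·9| = |-55| = 55, but d(9, 4) = |2·9 - 7·4| = |-10| = 10. Since 55 ≠ 10, d(x,y) ≠ d(y,x) in general.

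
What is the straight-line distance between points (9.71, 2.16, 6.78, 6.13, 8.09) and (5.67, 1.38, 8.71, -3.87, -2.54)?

√(Σ(x_i - y_i)²) = √((9.71 - 5.67)² + (2.16 - 1.38)² + (6.78 - 8.71)² + (6.13 - (-3.87))² + (8.09 - (-2.54))²)
= √(4.04² + 0.78² + (-1.93)² + 10² + 10.63²) = √(16.3216 + 0.6084 + 3.7249 + 100 + 112.9969) = √233.6518 ≈ 15.2857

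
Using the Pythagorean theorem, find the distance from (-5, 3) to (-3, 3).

√(Σ(x_i - y_i)²) = √((-5 - (-3))² + (3 - 3)²)
= √((-2)² + 0²) = √(4 + 0) = √4 = 2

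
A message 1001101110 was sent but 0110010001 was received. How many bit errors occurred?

Differing positions: 1, 2, 3, 4, 5, 6, 7, 8, 9, 10. Hamming distance = 10.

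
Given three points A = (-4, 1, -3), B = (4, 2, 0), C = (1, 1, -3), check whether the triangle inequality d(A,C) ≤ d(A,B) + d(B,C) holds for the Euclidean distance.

d(A,B) = √(8² + 1² + 3²) = √74 ≈ 8.6023, d(B,C) = √(3² + 1² + 3²) = √19 ≈ 4.3589, d(A,C) = √(5² + 0² + 0²) = √25 = 5.
d(A,C) = 5 ≤ 8.6023 + 4.3589 = 12.9612. Triangle inequality is satisfied.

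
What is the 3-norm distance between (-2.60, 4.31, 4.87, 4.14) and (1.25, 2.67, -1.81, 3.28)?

(Σ|x_i - y_i|^3)^(1/3) = (|-2.6 - 1.25|^3 + |4.31 - 2.67|^3 + |4.87 - (-1.81)|^3 + |4.14 - 3.28|^3)^(1/3)
= (3.85^3 + 1.64^3 + 6.68^3 + 0.86^3)^(1/3) ≈ (57.0666 + 4.4109 + 298.0776 + 0.6361)^(1/3) = (360.1912)^(1/3) ≈ 7.115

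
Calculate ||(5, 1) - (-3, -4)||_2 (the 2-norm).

(Σ|x_i - y_i|^2)^(1/2) = (|5 - (-3)|^2 + |1 - (-4)|^2)^(1/2)
= (8^2 + 5^2)^(1/2) = (64 + 25)^(1/2) = (89)^(1/2) ≈ 9.434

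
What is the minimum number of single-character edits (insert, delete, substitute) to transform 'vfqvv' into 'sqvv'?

Let D[i][j] be the edit distance between the first i characters of 'vfqvv' and the first j characters of 'sqvv', with D[i][0] = i, D[0][j] = j, and D[i][j] = D[i-1][j-1] if the characters match, else 1 + min(D[i-1][j], D[i][j-1], D[i-1][j-1]). Filling the table (rows: prefixes of 'vfqvv', columns: prefixes of 'sqvv'):
     ε  s  q  v  v
  ε  0  1  2  3  4
  v  1  1  2  2  3
  f  2  2  2  3  3
  q  3  3  2  3  4
  v  4  4  3  2  3
  v  5  5  4  3  2
The bottom-right entry gives D[5][4] = 2, so no sequence of fewer than 2 edits works. Backtracking through the table gives one optimal edit sequence (2 edits):
  vfqvv → fqvv (del v @1)
  fqvv → sqvv (sub f→s @1)
Edit distance = 2.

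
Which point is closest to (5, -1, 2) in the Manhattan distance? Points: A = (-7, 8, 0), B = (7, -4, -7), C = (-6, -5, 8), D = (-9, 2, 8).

Distances: d(A) = 23, d(B) = 14, d(C) = 21, d(D) = 23. Nearest: B = (7, -4, -7) with distance 14.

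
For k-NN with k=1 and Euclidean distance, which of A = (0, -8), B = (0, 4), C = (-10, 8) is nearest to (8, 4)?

Distances: d(A) ≈ 14.4222, d(B) = 8, d(C) ≈ 18.4391. Nearest: B = (0, 4) with distance 8.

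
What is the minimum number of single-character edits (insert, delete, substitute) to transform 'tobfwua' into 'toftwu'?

Let D[i][j] be the edit distance between the first i characters of 'tobfwua' and the first j characters of 'toftwu', with D[i][0] = i, D[0][j] = j, and D[i][j] = D[i-1][j-1] if the characters match, else 1 + min(D[i-1][j], D[i][j-1], D[i-1][j-1]). Filling the table (rows: prefixes of 'tobfwua', columns: prefixes of 'toftwu'):
     ε  t  o  f  t  w  u
  ε  0  1  2  3  4  5  6
  t  1  0  1  2  3  4  5
  o  2  1  0  1  2  3  4
  b  3  2  1  1  2  3  4
  f  4  3  2  1  2  3  4
  w  5  4  3  2  2  2  3
  u  6  5  4  3  3  3  2
  a  7  6  5  4  4  4  3
The bottom-right entry gives D[7][6] = 3, so no sequence of fewer than 3 edits works. Backtracking through the table gives one optimal edit sequence (3 edits):
  tobfwua → toffwua (sub b→f @3)
  toffwua → toftwua (sub f→t @4)
  toftwua → toftwu (del a @7)
Edit distance = 3.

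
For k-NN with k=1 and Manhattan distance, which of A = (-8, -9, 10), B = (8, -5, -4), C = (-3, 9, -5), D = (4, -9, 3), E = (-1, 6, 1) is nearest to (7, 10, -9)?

Distances: d(A) = 53, d(B) = 21, d(C) = 15, d(D) = 34, d(E) = 22. Nearest: C = (-3, 9, -5) with distance 15.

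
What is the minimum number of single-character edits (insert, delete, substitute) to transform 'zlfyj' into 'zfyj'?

Let D[i][j] be the edit distance between the first i characters of 'zlfyj' and the first j characters of 'zfyj', with D[i][0] = i, D[0][j] = j, and D[i][j] = D[i-1][j-1] if the characters match, else 1 + min(D[i-1][j], D[i][j-1], D[i-1][j-1]). Filling the table (rows: prefixes of 'zlfyj', columns: prefixes of 'zfyj'):
     ε  z  f  y  j
  ε  0  1  2  3  4
  z  1  0  1  2  3
  l  2  1  1  2  3
  f  3  2  1  2  3
  y  4  3  2  1  2
  j  5  4  3  2  1
The bottom-right entry gives D[5][4] = 1, so no sequence of fewer than 1 edit works. Backtracking through the table gives one optimal edit sequence (1 edit):
  zlfyj → zfyj (del l @2)
Edit distance = 1.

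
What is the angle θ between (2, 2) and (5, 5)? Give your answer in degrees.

With u = (2, 2), v = (5, 5):
u·v = 2·5 + 2·5 = 10 + 10 = 20.
|u| = √(2² + 2²) = √8, |v| = √(5² + 5²) = √50, so |u||v| = √(8·50) = √400 = 20.
cos θ = (u·v)/(|u||v|) = 20/20 = 1 (the vectors are parallel, pointing the same way)
θ = arccos(1) = 0°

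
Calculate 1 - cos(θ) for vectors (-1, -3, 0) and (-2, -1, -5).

With u = (-1, -3, 0), v = (-2, -1, -5):
u·v = (-1)·(-2) + (-3)·(-1) + 0·(-5) = 2 + 3 + 0 = 5.
|u| = √((-1)² + (-3)² + 0²) = √10, |v| = √((-2)² + (-1)² + (-5)²) = √30, so |u||v| = √(10·30) = √300.
cos θ = (u·v)/(|u||v|) = 5/√300 ≈ 0.2887
Cosine distance = 1 - cos θ ≈ 1 - 0.2887 = 0.7113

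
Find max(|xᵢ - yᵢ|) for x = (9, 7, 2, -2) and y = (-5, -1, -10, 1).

max(|x_i - y_i|) = max(|9 - (-5)|, |7 - (-1)|, |2 - (-10)|, |-2 - 1|) = max(14, 8, 12, 3) = 14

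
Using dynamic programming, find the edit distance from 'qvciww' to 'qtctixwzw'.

Let D[i][j] be the edit distance between the first i characters of 'qvciww' and the first j characters of 'qtctixwzw', with D[i][0] = i, D[0][j] = j, and D[i][j] = D[i-1][j-1] if the characters match, else 1 + min(D[i-1][j], D[i][j-1], D[i-1][j-1]). Filling the table (rows: prefixes of 'qvciww', columns: prefixes of 'qtctixwzw'):
     ε  q  t  c  t  i  x  w  z  w
  ε  0  1  2  3  4  5  6  7  8  9
  q  1  0  1  2  3  4  5  6  7  8
  v  2  1  1  2  3  4  5  6  7  8
  c  3  2  2  1  2  3  4  5  6  7
  i  4  3  3  2  2  2  3  4  5  6
  w  5  4  4  3  3  3  3  3  4  5
  w  6  5  5  4  4  4  4  3  4  4
The bottom-right entry gives D[6][9] = 4, so no sequence of fewer than 4 edits works. Backtracking through the table gives one optimal edit sequence (4 edits):
  qvciww → qtciww (sub v→t @2)
  qtciww → qtctiww (ins t @4)
  qtctiww → qtctixww (ins x @6)
  qtctixww → qtctixwzw (ins z @8)
Edit distance = 4.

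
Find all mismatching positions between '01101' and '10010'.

Differing positions: 1, 2, 3, 4, 5. Hamming distance = 5.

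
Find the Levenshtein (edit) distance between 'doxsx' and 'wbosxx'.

Let D[i][j] be the edit distance between the first i characters of 'doxsx' and the first j characters of 'wbosxx', with D[i][0] = i, D[0][j] = j, and D[i][j] = D[i-1][j-1] if the characters match, else 1 + min(D[i-1][j], D[i][j-1], D[i-1][j-1]). Filling the table (rows: prefixes of 'doxsx', columns: prefixes of 'wbosxx'):
     ε  w  b  o  s  x  x
  ε  0  1  2  3  4  5  6
  d  1  1  2  3  4  5  6
  o  2  2  2  2  3  4  5
  x  3  3  3  3  3  3  4
  s  4  4  4  4  3  4  4
  x  5  5  5  5  4  3  4
The bottom-right entry gives D[5][6] = 4, so no sequence of fewer than 4 edits works. Backtracking through the table gives one optimal edit sequence (4 edits):
  doxsx → wdoxsx (ins w @1)
  wdoxsx → wboxsx (sub d→b @2)
  wboxsx → wbossx (sub x→s @4)
  wbossx → wbosxx (sub s→x @5)
Edit distance = 4.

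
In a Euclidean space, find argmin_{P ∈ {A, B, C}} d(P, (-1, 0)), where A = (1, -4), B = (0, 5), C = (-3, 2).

Distances: d(A) ≈ 4.4721, d(B) ≈ 5.099, d(C) ≈ 2.8284. Nearest: C = (-3, 2) with distance 2.8284.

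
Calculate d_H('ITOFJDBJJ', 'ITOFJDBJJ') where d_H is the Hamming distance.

Differing positions: none. Hamming distance = 0.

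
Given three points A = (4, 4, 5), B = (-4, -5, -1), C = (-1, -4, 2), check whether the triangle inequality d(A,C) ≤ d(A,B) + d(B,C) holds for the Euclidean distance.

d(A,B) = √(8² + 9² + 6²) = √181 ≈ 13.4536, d(B,C) = √(3² + 1² + 3²) = √19 ≈ 4.3589, d(A,C) = √(5² + 8² + 3²) = √98 ≈ 9.8995.
d(A,C) ≈ 9.8995 ≤ 13.4536 + 4.3589 = 17.8125. Triangle inequality is satisfied.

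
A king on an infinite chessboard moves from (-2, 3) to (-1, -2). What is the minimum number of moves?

max(|x_i - y_i|) = max(|-2 - (-1)|, |3 - (-2)|) = max(1, 5) = 5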